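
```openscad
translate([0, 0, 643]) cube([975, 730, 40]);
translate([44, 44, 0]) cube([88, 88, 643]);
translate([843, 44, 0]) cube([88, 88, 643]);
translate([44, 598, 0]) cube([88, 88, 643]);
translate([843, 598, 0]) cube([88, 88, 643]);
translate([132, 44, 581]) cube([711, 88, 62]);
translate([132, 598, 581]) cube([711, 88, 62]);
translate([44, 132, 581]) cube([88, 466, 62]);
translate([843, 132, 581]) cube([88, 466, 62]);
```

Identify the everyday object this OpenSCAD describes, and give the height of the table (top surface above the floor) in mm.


A table. The table height is 683 mm.

A 975×730×40 slab sits at z = 643 on four 88 mm square posts — a table. The top surface is at 643 + 40 = 683 mm.


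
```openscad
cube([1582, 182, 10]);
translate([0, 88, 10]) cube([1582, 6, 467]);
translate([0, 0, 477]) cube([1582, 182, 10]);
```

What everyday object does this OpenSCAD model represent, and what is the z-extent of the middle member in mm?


An I-beam. The web height is 467 mm.

Two wide flanges with a thin centred web — an I-beam. Overall 487 mm minus two 10 mm flanges gives a web of 487 − 2·10 = 467 mm.


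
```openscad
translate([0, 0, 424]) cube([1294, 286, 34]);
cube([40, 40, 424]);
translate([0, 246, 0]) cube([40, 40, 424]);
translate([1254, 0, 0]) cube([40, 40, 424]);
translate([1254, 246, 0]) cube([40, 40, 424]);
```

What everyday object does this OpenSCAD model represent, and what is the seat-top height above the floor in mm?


A bench. The seat-top height is 458 mm.

A long slab on four corner posts — a bench. The slab sits at z = 424 with thickness 34, so the top is 424 + 34 = 458 mm.


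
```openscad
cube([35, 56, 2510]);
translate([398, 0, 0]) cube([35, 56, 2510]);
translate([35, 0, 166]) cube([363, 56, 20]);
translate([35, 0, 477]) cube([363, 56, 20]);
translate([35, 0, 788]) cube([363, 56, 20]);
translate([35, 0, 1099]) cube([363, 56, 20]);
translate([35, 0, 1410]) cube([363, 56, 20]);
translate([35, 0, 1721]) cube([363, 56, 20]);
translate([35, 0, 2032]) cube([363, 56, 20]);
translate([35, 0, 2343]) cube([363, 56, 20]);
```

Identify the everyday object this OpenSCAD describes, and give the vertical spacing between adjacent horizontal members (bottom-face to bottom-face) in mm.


A ladder. The rung spacing is 311 mm.

Two tall 35×56 posts with 8 short bars between them — a ladder. Adjacent rungs sit at z = 166 and z = 477, so the spacing is 477 − 166 = 311 mm.


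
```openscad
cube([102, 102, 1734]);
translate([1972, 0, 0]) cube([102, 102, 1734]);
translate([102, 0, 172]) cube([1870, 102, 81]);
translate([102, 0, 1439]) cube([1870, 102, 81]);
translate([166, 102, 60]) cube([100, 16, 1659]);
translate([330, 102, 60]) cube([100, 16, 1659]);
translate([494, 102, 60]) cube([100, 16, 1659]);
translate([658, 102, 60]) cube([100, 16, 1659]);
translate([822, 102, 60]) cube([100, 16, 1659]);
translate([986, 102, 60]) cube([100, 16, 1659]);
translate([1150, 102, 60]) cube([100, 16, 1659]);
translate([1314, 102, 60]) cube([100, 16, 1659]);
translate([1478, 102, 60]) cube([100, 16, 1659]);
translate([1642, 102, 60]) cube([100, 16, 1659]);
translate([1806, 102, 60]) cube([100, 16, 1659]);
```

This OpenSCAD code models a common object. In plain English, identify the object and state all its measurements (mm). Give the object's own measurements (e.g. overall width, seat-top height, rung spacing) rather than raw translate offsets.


A fence section. Two 102×102 mm posts, 1734 mm tall, stand on the floor with a clear span of 1870 mm between their inner faces. Two horizontal rails of 102×81 mm section span the gap between the posts with their undersides at z = 172 mm and z = 1439 mm, flush with the posts' −y face. 11 pickets, each 100 mm wide, 16 mm thick and 1659 mm tall, are fixed to the +y face of the rails with their bottoms at z = 60 mm, spaced across the span with a 64 mm gap after the −x post and between neighbouring pickets, with 66 mm left before the +x post.


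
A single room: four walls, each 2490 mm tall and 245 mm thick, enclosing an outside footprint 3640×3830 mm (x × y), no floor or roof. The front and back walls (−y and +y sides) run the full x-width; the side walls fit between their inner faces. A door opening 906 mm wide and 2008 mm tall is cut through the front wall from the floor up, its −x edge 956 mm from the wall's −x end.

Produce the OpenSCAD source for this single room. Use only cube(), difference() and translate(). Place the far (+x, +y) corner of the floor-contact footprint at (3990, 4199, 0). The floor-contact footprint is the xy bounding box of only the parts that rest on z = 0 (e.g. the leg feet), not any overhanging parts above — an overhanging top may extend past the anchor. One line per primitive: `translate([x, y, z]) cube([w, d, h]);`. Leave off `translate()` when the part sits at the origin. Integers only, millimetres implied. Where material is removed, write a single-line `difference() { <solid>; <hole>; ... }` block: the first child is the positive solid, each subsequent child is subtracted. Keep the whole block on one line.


difference() { translate([350, 369, 0]) cube([3640, 245, 2490]); translate([1306, 369, 0]) cube([906, 245, 2008]); }
translate([350, 3954, 0]) cube([3640, 245, 2490]);
translate([350, 614, 0]) cube([245, 3340, 2490]);
translate([3745, 614, 0]) cube([245, 3340, 2490]);


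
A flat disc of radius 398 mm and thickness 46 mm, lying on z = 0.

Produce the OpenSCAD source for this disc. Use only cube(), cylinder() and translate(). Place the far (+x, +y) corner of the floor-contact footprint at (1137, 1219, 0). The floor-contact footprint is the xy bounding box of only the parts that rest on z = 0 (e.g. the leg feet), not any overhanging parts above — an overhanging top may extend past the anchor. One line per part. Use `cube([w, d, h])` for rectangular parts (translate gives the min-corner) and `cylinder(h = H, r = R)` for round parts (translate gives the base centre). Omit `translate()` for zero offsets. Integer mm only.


translate([739, 821, 0]) cylinder(h = 46, r = 398);


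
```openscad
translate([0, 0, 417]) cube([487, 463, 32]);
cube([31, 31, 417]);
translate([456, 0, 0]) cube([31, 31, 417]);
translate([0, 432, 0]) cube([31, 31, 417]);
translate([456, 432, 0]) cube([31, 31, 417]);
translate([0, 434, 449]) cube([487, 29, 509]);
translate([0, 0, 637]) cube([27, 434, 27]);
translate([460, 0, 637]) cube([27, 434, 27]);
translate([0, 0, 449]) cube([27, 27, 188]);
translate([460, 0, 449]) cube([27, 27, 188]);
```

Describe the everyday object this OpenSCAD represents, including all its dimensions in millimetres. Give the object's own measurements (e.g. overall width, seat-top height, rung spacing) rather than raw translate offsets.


A chair. The seat is a 487×463×32 mm slab with its top at z = 449 mm, on four 31×31 mm corner legs (flush with the seat edges, standing on z = 0). A flat backrest 29 mm thick, 509 mm tall, spans the full seat width and rises from the seat top along its +y edge, rear face flush with the rear of the seat. Two armrests of 27×27 mm section run along each side from the seat's front edge to the front of the backrest, top faces 215 mm above the seat top and outer faces flush with the seat's x-edges; a 27×27 mm post under the front of each armrest stands on the seat at the front corner.


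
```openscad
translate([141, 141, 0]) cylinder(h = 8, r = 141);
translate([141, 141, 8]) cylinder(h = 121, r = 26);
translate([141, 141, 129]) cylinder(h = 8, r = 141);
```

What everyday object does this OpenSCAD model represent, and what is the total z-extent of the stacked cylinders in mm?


A spool. The overall height is 137 mm.

Three coaxial cylinders, large–small–large — a spool. Two 8 mm flanges and a 121 mm core give 8 + 121 + 8 = 137 mm.


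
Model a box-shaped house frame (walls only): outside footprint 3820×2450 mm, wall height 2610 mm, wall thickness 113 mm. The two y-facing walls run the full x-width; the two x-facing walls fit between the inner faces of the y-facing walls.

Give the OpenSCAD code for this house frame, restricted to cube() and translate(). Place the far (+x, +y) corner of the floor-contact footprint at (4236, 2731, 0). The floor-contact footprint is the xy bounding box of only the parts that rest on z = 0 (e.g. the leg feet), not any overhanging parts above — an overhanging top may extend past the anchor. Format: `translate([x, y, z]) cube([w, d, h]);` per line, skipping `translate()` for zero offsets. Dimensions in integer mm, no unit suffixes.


translate([416, 281, 0]) cube([3820, 113, 2610]);
translate([416, 2618, 0]) cube([3820, 113, 2610]);
translate([416, 394, 0]) cube([113, 2224, 2610]);
translate([4123, 394, 0]) cube([113, 2224, 2610]);


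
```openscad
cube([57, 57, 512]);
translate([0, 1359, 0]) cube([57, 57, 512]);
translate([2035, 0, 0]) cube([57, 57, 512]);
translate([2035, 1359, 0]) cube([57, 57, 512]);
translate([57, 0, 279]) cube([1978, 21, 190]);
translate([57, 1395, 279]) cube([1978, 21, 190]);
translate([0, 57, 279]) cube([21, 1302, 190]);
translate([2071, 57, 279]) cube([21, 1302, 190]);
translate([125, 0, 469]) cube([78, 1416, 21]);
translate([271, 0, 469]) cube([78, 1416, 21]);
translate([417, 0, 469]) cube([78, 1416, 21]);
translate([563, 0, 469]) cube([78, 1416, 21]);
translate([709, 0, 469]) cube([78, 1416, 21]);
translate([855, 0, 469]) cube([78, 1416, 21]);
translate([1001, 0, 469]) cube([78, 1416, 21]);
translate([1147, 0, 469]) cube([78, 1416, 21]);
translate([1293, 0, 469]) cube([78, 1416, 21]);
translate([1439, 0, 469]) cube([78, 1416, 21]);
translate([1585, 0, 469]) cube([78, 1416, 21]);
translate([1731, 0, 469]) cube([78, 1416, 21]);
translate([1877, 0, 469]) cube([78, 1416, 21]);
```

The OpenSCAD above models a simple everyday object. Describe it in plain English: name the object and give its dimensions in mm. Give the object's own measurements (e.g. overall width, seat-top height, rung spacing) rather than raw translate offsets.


A bed frame 2092 mm long (x) by 1416 mm wide (y). Four 57×57 mm corner posts, 512 mm tall, at the corners of the footprint. Four rails of 21 mm thickness and 190 mm height run between adjacent posts with their undersides at z = 279 mm, their outer faces flush with the outside of the frame (the two x-running rails run between the posts' inner faces; the two y-running rails run between the posts' inner faces). 13 slats, each 78 mm wide (x) and 21 mm thick, lie across the top of the two x-running rails, running the full 1416 mm width of the frame in y; along x they sit between the end posts with a 68 mm gap after the −x posts and between neighbouring slats, leaving 80 mm before the +x posts.


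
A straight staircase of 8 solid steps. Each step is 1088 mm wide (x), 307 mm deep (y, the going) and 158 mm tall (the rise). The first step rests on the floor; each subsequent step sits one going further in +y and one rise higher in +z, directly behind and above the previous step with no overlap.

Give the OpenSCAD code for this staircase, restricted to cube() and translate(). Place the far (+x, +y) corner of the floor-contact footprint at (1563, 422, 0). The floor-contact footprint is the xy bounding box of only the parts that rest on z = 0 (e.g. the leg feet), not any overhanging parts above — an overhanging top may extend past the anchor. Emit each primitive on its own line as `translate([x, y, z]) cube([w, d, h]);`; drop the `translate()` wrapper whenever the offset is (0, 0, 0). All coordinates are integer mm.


translate([475, 115, 0]) cube([1088, 307, 158]);
translate([475, 422, 158]) cube([1088, 307, 158]);
translate([475, 729, 316]) cube([1088, 307, 158]);
translate([475, 1036, 474]) cube([1088, 307, 158]);
translate([475, 1343, 632]) cube([1088, 307, 158]);
translate([475, 1650, 790]) cube([1088, 307, 158]);
translate([475, 1957, 948]) cube([1088, 307, 158]);
translate([475, 2264, 1106]) cube([1088, 307, 158]);


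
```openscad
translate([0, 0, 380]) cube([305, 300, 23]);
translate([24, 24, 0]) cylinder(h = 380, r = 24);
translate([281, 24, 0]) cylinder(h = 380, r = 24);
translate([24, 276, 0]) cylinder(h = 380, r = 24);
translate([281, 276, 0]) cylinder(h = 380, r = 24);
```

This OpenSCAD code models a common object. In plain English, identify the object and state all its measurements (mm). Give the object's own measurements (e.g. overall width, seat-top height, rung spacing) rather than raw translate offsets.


A simple wooden stool: a rectangular seat 305 mm (x) by 300 mm (y), 23 mm thick, top face at z = 403 mm, on four round legs, each 48 mm in diameter. The legs rest on z = 0, each leg's axis is inset half a diameter from the nearest pair of seat edges (so the leg's bounding box is flush with the corner).


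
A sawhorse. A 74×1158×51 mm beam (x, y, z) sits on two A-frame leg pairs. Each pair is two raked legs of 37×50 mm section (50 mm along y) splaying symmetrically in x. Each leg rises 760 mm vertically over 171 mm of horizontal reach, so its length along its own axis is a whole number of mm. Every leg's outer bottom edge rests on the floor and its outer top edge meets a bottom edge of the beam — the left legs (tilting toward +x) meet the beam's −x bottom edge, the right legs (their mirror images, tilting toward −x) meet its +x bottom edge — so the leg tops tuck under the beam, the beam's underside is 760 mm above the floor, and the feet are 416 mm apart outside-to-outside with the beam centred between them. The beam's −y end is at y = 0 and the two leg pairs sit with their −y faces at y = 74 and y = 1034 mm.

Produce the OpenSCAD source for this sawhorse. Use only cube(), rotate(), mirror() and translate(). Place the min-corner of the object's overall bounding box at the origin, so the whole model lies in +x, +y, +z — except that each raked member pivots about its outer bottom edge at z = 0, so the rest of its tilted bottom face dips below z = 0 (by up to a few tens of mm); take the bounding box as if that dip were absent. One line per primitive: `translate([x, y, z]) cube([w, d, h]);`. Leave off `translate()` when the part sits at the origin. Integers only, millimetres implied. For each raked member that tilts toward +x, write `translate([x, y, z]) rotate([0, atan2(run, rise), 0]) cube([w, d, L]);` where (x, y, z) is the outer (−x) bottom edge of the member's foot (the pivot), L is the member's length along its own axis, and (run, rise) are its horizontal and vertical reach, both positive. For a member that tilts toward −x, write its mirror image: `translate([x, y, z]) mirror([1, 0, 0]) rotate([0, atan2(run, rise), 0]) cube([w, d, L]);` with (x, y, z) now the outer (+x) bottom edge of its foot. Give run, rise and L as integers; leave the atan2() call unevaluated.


// leg length = √(171² + 760²) = 779
// right-leg outer foot x = 2·171 + 74 = 416
// beam min-corner = (171, 0, 760)
translate([171, 0, 760]) cube([74, 1158, 51]);
translate([0, 74, 0]) rotate([0, atan2(171, 760), 0]) cube([37, 50, 779]);
translate([416, 74, 0]) mirror([1, 0, 0]) rotate([0, atan2(171, 760), 0]) cube([37, 50, 779]);
translate([0, 1034, 0]) rotate([0, atan2(171, 760), 0]) cube([37, 50, 779]);
translate([416, 1034, 0]) mirror([1, 0, 0]) rotate([0, atan2(171, 760), 0]) cube([37, 50, 779]);


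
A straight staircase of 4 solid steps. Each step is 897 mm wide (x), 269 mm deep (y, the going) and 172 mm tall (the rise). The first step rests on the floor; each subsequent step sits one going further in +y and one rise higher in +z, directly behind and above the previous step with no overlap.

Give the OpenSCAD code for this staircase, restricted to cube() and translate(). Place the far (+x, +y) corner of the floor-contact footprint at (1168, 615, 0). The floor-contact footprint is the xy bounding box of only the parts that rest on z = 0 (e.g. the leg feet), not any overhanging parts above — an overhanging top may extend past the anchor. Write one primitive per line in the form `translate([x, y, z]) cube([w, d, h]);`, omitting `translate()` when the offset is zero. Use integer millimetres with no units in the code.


translate([271, 346, 0]) cube([897, 269, 172]);
translate([271, 615, 172]) cube([897, 269, 172]);
translate([271, 884, 344]) cube([897, 269, 172]);
translate([271, 1153, 516]) cube([897, 269, 172]);


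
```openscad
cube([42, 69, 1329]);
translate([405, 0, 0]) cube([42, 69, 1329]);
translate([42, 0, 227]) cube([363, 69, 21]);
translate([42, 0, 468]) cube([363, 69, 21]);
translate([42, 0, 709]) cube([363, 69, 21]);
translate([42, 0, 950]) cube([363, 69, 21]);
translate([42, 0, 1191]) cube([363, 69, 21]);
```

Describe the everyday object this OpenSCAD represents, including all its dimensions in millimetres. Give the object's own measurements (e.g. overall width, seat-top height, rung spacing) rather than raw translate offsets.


A straight ladder. Two 42×69 mm vertical rails, 1329 mm tall, stand 447 mm apart (outside-to-outside) with their front faces coplanar on the −y side. 5 rungs, each 69 mm deep and 21 mm tall, span between the inner faces of the rails, front faces flush with the rails. The lowest rung's underside is at z = 227 mm and rungs are spaced 241 mm apart (underside to underside).


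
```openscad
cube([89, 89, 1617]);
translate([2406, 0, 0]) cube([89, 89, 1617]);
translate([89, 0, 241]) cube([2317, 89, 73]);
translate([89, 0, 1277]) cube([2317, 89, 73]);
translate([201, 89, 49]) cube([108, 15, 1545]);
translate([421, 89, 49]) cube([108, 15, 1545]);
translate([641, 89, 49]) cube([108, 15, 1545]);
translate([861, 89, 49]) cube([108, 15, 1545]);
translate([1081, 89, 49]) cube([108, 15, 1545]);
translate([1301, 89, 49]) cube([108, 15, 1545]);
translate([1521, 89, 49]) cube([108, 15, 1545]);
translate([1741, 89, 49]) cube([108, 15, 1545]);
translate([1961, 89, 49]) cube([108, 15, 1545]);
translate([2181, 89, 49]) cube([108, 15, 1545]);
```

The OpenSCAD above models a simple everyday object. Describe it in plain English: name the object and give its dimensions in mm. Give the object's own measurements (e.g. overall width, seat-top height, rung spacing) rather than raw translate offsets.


A fence section. Two 89×89 mm posts, 1617 mm tall, stand on the floor with a clear span of 2317 mm between their inner faces. Two horizontal rails of 89×73 mm section span the gap between the posts with their undersides at z = 241 mm and z = 1277 mm, flush with the posts' −y face. 10 pickets, each 108 mm wide, 15 mm thick and 1545 mm tall, are fixed to the +y face of the rails with their bottoms at z = 49 mm, spaced across the span with a 112 mm gap after the −x post and between neighbouring pickets, with 117 mm left before the +x post.


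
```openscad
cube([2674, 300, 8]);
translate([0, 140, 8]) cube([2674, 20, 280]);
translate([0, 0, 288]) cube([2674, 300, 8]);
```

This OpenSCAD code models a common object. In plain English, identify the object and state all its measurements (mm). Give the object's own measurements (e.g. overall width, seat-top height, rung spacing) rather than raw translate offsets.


An I-beam lying along x, 2674 mm long. Overall section height 296 mm. Two flanges 300 mm wide (y) and 8 mm thick, one on the floor and one at the top; a web 20 mm thick runs between them, centred on the flange width.


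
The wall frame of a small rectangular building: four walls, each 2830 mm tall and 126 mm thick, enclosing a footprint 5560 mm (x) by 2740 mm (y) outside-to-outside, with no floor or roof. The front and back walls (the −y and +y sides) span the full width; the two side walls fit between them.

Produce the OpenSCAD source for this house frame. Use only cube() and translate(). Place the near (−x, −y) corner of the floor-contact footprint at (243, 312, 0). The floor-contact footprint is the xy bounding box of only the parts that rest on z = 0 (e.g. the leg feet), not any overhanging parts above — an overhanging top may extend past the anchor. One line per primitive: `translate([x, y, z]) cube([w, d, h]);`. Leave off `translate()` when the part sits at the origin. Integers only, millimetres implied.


translate([243, 312, 0]) cube([5560, 126, 2830]);
translate([243, 2926, 0]) cube([5560, 126, 2830]);
translate([243, 438, 0]) cube([126, 2488, 2830]);
translate([5677, 438, 0]) cube([126, 2488, 2830]);


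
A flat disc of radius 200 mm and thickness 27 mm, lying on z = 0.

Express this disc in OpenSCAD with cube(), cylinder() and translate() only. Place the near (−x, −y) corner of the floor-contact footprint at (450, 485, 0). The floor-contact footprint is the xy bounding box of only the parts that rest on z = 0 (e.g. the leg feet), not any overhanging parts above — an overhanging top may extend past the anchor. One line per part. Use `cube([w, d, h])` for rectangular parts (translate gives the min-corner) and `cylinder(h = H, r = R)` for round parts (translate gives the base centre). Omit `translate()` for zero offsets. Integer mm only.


translate([650, 685, 0]) cylinder(h = 27, r = 200);


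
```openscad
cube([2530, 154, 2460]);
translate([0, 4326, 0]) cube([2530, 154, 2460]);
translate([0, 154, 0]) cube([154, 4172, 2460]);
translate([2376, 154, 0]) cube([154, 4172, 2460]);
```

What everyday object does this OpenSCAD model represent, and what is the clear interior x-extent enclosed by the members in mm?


A house (or room) frame. The interior width is 2222 mm.

Four 2460 mm walls enclosing a rectangle with no floor or roof — a room or house frame. Outside width is 2530 mm and wall thickness is 154 mm, so the interior width is 2530 − 2 × 154 = 2222 mm.


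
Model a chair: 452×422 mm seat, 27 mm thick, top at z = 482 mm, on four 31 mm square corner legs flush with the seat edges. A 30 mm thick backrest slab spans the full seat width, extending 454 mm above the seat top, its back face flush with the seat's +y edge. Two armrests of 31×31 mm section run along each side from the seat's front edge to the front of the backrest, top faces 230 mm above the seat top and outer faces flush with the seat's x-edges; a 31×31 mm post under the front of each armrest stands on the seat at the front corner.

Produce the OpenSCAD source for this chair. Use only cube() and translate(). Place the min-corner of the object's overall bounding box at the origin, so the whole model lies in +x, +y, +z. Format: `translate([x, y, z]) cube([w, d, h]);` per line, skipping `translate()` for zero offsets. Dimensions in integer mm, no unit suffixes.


translate([0, 0, 455]) cube([452, 422, 27]);
cube([31, 31, 455]);
translate([421, 0, 0]) cube([31, 31, 455]);
translate([0, 391, 0]) cube([31, 31, 455]);
translate([421, 391, 0]) cube([31, 31, 455]);
translate([0, 392, 482]) cube([452, 30, 454]);
translate([0, 0, 681]) cube([31, 392, 31]);
translate([421, 0, 681]) cube([31, 392, 31]);
translate([0, 0, 482]) cube([31, 31, 199]);
translate([421, 0, 482]) cube([31, 31, 199]);


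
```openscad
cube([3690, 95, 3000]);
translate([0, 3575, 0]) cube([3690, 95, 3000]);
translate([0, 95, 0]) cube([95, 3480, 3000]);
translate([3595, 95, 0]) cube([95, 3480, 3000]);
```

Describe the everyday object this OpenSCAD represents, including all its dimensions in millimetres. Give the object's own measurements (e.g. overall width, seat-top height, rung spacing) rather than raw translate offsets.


The wall frame of a small rectangular building: four walls, each 3000 mm tall and 95 mm thick, enclosing a footprint 3690 mm (x) by 3670 mm (y) outside-to-outside, with no floor or roof. The front and back walls (the −y and +y sides) span the full width; the two side walls fit between them.


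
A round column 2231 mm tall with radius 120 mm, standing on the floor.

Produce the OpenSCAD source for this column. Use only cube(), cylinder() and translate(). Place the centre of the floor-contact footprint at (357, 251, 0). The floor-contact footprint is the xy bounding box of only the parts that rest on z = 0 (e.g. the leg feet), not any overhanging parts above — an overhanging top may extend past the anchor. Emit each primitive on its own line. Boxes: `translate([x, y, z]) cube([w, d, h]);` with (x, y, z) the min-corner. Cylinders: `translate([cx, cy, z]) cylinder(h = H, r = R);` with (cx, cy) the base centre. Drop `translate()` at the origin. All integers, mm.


translate([357, 251, 0]) cylinder(h = 2231, r = 120);


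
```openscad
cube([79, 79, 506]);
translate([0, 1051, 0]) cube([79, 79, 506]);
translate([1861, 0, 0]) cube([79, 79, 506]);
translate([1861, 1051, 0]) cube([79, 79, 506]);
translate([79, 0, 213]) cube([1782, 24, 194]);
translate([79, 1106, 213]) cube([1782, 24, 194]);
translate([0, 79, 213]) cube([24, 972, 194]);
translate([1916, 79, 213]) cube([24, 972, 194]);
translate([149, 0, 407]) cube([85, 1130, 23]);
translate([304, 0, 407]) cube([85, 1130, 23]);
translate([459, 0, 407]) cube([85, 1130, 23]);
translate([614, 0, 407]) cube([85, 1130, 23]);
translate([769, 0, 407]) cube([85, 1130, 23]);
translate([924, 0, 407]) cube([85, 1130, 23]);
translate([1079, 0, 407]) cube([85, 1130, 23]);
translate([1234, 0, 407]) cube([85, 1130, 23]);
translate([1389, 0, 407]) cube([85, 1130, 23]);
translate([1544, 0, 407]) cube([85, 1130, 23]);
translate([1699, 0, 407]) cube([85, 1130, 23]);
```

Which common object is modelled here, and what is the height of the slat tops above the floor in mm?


A bed frame. The slat-top height is 430 mm.

Four posts, four rails, and a row of slats — a bed frame. Slats sit on the rails at z = 213 + 194 = 407; with slat thickness 23, the top is 430 mm.


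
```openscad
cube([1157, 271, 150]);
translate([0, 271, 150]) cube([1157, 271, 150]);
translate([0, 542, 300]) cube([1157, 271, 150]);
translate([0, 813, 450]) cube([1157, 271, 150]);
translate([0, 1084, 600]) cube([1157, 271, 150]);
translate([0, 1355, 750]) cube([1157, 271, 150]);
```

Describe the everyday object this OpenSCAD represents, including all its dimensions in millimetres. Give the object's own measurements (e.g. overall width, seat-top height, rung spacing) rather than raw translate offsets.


A straight staircase of 6 solid steps. Each step is 1157 mm wide (x), 271 mm deep (y, the going) and 150 mm tall (the rise). The first step rests on the floor; each subsequent step sits one going further in +y and one rise higher in +z, directly behind and above the previous step with no overlap.


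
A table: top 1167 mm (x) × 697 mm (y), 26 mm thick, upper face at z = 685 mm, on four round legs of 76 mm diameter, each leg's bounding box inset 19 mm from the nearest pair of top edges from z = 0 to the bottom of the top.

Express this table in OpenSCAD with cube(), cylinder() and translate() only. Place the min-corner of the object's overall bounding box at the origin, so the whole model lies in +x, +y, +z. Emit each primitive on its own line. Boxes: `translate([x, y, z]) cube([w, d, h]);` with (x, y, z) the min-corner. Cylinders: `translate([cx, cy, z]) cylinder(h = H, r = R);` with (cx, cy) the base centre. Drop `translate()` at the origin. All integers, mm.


translate([0, 0, 659]) cube([1167, 697, 26]);
translate([57, 57, 0]) cylinder(h = 659, r = 38);
translate([1110, 57, 0]) cylinder(h = 659, r = 38);
translate([57, 640, 0]) cylinder(h = 659, r = 38);
translate([1110, 640, 0]) cylinder(h = 659, r = 38);


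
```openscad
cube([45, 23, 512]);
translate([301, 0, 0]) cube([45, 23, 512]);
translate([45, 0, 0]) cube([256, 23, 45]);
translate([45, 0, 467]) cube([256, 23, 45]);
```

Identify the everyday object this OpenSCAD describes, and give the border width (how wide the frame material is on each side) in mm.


A picture frame. The border width is 45 mm.

Four thin pieces enclosing a rectangular opening — a picture frame. The two full-height stiles are 512 mm tall; the top rail sits at z = 467 and is 45 mm tall, so the border above the opening is 512 − 467 = 45 mm, matching the stile x-width.


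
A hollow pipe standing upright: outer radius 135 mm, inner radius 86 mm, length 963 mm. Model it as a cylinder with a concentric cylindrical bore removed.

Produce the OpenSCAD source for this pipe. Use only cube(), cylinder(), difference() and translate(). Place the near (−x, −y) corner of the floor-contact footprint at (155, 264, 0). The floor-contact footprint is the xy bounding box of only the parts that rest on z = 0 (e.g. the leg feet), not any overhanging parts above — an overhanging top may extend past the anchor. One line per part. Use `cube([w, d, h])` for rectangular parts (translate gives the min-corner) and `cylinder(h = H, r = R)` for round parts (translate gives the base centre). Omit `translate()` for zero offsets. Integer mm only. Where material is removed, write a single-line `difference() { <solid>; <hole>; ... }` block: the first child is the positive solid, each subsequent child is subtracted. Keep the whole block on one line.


difference() { translate([290, 399, 0]) cylinder(h = 963, r = 135); translate([290, 399, 0]) cylinder(h = 963, r = 86); }


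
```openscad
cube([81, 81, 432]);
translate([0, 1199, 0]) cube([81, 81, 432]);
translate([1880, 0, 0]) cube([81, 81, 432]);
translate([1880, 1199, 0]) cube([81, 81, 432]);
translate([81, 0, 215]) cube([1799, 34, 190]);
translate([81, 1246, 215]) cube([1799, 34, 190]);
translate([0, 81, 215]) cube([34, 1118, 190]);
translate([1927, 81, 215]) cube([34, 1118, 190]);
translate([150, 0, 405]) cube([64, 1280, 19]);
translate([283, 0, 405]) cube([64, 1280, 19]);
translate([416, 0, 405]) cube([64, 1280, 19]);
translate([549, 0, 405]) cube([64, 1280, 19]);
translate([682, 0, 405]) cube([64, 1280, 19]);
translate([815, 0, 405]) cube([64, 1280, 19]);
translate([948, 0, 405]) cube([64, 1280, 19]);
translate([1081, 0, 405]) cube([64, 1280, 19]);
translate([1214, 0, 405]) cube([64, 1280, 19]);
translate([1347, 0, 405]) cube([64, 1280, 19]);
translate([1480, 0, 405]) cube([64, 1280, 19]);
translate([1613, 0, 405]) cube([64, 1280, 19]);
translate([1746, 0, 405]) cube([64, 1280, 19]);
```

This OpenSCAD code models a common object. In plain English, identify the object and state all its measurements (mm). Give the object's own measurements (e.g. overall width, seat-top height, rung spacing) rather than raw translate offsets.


A bed frame 1961 mm long (x) by 1280 mm wide (y). Four 81×81 mm corner posts, 432 mm tall, at the corners of the footprint. Four rails of 34 mm thickness and 190 mm height run between adjacent posts with their undersides at z = 215 mm, their outer faces flush with the outside of the frame (the two x-running rails run between the posts' inner faces; the two y-running rails run between the posts' inner faces). 13 slats, each 64 mm wide (x) and 19 mm thick, lie across the top of the two x-running rails, running the full 1280 mm width of the frame in y; along x they sit between the end posts with a 69 mm gap after the −x posts and between neighbouring slats, leaving 70 mm before the +x posts.


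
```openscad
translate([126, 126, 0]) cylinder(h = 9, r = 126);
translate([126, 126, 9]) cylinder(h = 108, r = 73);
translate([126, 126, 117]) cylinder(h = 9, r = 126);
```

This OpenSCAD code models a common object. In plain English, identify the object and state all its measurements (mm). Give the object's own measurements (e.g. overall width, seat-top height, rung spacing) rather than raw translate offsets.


A spool: two coaxial disc flanges of radius 126 mm and thickness 9 mm, joined by a core cylinder of radius 73 mm and height 108 mm. The lower flange rests on z = 0 and the three cylinders share a vertical axis.


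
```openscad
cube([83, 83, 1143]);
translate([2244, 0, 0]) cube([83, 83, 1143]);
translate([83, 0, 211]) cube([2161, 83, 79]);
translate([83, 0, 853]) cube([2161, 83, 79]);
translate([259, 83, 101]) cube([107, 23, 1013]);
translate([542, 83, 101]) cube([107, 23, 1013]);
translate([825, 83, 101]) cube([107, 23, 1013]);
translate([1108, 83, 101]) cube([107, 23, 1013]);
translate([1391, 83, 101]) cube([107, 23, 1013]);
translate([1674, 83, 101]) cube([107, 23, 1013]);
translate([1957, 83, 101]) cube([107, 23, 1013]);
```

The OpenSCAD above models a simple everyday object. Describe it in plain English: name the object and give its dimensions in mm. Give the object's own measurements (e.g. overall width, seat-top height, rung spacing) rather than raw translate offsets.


A fence section. Two 83×83 mm posts, 1143 mm tall, stand on the floor with a clear span of 2161 mm between their inner faces. Two horizontal rails of 83×79 mm section span the gap between the posts with their undersides at z = 211 mm and z = 853 mm, flush with the posts' −y face. 7 pickets, each 107 mm wide, 23 mm thick and 1013 mm tall, are fixed to the +y face of the rails with their bottoms at z = 101 mm, spaced across the span with a 176 mm gap after the −x post and between neighbouring pickets, with 180 mm left before the +x post.


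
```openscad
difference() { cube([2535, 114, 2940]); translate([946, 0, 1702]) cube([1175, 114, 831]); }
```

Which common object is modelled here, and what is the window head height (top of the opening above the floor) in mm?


A wall with a window opening. The window head height is 2533 mm.

A wall with a rectangular opening subtracted — a window. Sill at z = 1702, opening 831 mm tall, so the head is at 1702 + 831 = 2533 mm.


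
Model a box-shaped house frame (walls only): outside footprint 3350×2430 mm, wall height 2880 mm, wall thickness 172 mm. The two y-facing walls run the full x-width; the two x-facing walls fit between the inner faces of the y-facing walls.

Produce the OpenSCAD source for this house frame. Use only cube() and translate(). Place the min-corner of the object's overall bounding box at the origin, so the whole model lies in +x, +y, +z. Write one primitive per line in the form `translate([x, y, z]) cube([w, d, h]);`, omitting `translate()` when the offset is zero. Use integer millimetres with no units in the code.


cube([3350, 172, 2880]);
translate([0, 2258, 0]) cube([3350, 172, 2880]);
translate([0, 172, 0]) cube([172, 2086, 2880]);
translate([3178, 172, 0]) cube([172, 2086, 2880]);


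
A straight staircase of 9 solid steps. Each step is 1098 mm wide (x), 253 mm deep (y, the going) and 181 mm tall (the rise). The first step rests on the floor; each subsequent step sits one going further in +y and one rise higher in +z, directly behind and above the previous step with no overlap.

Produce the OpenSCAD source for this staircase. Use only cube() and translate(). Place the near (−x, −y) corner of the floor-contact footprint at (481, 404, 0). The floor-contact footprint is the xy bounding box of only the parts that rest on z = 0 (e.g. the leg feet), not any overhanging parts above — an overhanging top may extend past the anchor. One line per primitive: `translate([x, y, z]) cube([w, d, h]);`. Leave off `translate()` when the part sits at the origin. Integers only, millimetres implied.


translate([481, 404, 0]) cube([1098, 253, 181]);
translate([481, 657, 181]) cube([1098, 253, 181]);
translate([481, 910, 362]) cube([1098, 253, 181]);
translate([481, 1163, 543]) cube([1098, 253, 181]);
translate([481, 1416, 724]) cube([1098, 253, 181]);
translate([481, 1669, 905]) cube([1098, 253, 181]);
translate([481, 1922, 1086]) cube([1098, 253, 181]);
translate([481, 2175, 1267]) cube([1098, 253, 181]);
translate([481, 2428, 1448]) cube([1098, 253, 181]);


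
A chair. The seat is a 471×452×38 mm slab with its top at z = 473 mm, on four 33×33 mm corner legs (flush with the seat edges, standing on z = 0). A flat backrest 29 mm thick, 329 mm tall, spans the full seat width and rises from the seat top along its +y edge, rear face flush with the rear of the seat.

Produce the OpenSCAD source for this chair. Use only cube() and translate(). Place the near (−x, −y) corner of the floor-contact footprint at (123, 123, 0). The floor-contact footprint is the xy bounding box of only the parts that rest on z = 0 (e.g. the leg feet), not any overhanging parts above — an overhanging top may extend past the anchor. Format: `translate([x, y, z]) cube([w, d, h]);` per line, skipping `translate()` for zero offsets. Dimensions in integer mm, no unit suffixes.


translate([123, 123, 435]) cube([471, 452, 38]);
translate([123, 123, 0]) cube([33, 33, 435]);
translate([561, 123, 0]) cube([33, 33, 435]);
translate([123, 542, 0]) cube([33, 33, 435]);
translate([561, 542, 0]) cube([33, 33, 435]);
translate([123, 546, 473]) cube([471, 29, 329]);


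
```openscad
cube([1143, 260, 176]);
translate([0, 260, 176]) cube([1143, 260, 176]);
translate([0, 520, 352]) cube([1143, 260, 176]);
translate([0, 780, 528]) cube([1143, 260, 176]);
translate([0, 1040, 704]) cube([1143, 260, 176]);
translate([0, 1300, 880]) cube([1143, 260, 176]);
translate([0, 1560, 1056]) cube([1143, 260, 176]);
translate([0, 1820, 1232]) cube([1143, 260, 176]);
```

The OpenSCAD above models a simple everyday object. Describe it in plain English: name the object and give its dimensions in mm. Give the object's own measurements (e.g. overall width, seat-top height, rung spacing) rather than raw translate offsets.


A straight staircase of 8 solid steps. Each step is 1143 mm wide (x), 260 mm deep (y, the going) and 176 mm tall (the rise). The first step rests on the floor; each subsequent step sits one going further in +y and one rise higher in +z, directly behind and above the previous step with no overlap.


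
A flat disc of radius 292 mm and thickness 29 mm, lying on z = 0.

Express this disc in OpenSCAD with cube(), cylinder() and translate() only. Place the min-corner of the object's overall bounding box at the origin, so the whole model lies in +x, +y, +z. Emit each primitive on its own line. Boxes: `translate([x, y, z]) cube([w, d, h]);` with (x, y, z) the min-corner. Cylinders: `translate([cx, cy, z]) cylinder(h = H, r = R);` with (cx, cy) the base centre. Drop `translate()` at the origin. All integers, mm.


translate([292, 292, 0]) cylinder(h = 29, r = 292);


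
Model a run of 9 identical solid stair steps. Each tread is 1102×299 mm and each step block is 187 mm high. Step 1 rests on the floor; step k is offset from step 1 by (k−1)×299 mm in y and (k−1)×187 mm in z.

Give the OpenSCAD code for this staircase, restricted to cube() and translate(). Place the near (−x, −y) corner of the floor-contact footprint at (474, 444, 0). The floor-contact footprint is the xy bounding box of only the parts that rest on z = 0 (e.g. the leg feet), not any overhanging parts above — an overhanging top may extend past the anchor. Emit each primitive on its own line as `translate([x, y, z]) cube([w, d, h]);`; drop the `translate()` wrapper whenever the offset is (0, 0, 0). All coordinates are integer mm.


translate([474, 444, 0]) cube([1102, 299, 187]);
translate([474, 743, 187]) cube([1102, 299, 187]);
translate([474, 1042, 374]) cube([1102, 299, 187]);
translate([474, 1341, 561]) cube([1102, 299, 187]);
translate([474, 1640, 748]) cube([1102, 299, 187]);
translate([474, 1939, 935]) cube([1102, 299, 187]);
translate([474, 2238, 1122]) cube([1102, 299, 187]);
translate([474, 2537, 1309]) cube([1102, 299, 187]);
translate([474, 2836, 1496]) cube([1102, 299, 187]);


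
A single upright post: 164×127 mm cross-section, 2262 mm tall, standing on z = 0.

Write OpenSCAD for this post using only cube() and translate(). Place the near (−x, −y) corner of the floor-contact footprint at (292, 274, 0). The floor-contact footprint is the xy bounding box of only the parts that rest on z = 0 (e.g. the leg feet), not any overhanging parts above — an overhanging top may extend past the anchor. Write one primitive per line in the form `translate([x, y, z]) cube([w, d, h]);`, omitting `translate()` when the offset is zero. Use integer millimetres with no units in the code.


translate([292, 274, 0]) cube([164, 127, 2262]);


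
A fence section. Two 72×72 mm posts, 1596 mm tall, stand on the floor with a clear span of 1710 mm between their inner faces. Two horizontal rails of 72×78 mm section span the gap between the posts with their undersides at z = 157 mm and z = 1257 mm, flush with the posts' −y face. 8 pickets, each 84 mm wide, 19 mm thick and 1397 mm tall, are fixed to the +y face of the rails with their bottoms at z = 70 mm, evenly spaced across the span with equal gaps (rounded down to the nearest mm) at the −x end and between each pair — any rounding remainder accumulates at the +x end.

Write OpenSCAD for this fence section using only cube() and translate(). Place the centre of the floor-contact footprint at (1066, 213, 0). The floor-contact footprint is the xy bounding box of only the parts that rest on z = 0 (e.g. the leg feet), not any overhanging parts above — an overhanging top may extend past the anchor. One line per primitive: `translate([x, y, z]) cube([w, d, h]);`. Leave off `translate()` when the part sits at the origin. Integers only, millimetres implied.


translate([139, 177, 0]) cube([72, 72, 1596]);
translate([1921, 177, 0]) cube([72, 72, 1596]);
translate([211, 177, 157]) cube([1710, 72, 78]);
translate([211, 177, 1257]) cube([1710, 72, 78]);
translate([326, 249, 70]) cube([84, 19, 1397]);
translate([525, 249, 70]) cube([84, 19, 1397]);
translate([724, 249, 70]) cube([84, 19, 1397]);
translate([923, 249, 70]) cube([84, 19, 1397]);
translate([1122, 249, 70]) cube([84, 19, 1397]);
translate([1321, 249, 70]) cube([84, 19, 1397]);
translate([1520, 249, 70]) cube([84, 19, 1397]);
translate([1719, 249, 70]) cube([84, 19, 1397]);
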